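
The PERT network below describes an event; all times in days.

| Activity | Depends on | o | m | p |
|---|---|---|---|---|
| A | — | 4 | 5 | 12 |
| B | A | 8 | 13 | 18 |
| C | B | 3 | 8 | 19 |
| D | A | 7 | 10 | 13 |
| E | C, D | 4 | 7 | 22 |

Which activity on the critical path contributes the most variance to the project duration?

te_A = (4 + 4·5 + 12)/6 = 36/6 = 6; σ²_A = ((12−4)/6)² = 1.778
te_B = (8 + 4·13 + 18)/6 = 78/6 = 13; σ²_B = ((18−8)/6)² = 2.778
te_C = (3 + 4·8 + 19)/6 = 54/6 = 9; σ²_C = ((19−3)/6)² = 7.111
te_D = (7 + 4·10 + 13)/6 = 60/6 = 10; σ²_D = ((13−7)/6)² = 1.000
te_E = (4 + 4·7 + 22)/6 = 54/6 = 9; σ²_E = ((22−4)/6)² = 9.000

Forward pass:
ES_A = 0; EF_A = 6
ES_B = 6; EF_B = 6+13 = 19
ES_C = 19; EF_C = 19+9 = 28
ES_D = 6; EF_D = 6+10 = 16
ES_E = max(EF_C=28, EF_D=16) = 28; EF_E = 28+9 = 37
Expected project duration μ = 37 days. Critical path: A → B → C → E.

Variances on critical path: σ²_A=1.778, σ²_B=2.778, σ²_C=7.111, σ²_E=9.000.
Largest is σ²_E = 9.000.

E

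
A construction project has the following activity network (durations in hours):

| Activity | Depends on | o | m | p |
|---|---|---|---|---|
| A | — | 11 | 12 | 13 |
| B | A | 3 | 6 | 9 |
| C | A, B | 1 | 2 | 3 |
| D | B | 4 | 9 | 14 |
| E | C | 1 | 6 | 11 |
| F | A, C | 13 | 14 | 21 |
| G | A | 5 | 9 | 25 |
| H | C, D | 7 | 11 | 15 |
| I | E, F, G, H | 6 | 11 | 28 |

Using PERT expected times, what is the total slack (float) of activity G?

te_A = (11 + 4·12 + 13)/6 = 72/6 = 12
te_B = (3 + 4·6 + 9)/6 = 36/6 = 6
te_C = (1 + 4·2 + 3)/6 = 12/6 = 2
te_D = (4 + 4·9 + 14)/6 = 54/6 = 9
te_E = (1 + 4·6 + 11)/6 = 36/6 = 6
te_F = (13 + 4·14 + 21)/6 = 90/6 = 15
te_G = (5 + 4·9 + 25)/6 = 66/6 = 11
te_H = (7 + 4·11 + 15)/6 = 66/6 = 11
te_I = (6 + 4·11 + 28)/6 = 78/6 = 13

Forward pass:
ES_A = 0; EF_A = 12
ES_B = 12; EF_B = 12+6 = 18
ES_C = max(EF_A=12, EF_B=18) = 18; EF_C = 18+2 = 20
ES_D = 18; EF_D = 18+9 = 27
ES_E = 20; EF_E = 20+6 = 26
ES_F = max(EF_A=12, EF_C=20) = 20; EF_F = 20+15 = 35
ES_G = 12; EF_G = 12+11 = 23
ES_H = max(EF_C=20, EF_D=27) = 27; EF_H = 27+11 = 38
ES_I = max(EF_E=26, EF_F=35, EF_G=23, EF_H=38) = 38; EF_I = 38+13 = 51
Expected project duration μ = 51 hours. Critical path: A → B → D → H → I.

Backward pass:
LF_I = 51; LS_I = 51−13 = 38
LF_H = LS_I = 38; LS_H = 38−11 = 27
LF_G = LS_I = 38; LS_G = 38−11 = 27
LF_F = LS_I = 38; LS_F = 38−15 = 23
LF_E = LS_I = 38; LS_E = 38−6 = 32
LF_D = LS_H = 27; LS_D = 27−9 = 18
LF_C = min(LS_E=32, LS_F=23, LS_H=27) = 23; LS_C = 23−2 = 21
LF_B = min(LS_C=21, LS_D=18) = 18; LS_B = 18−6 = 12
LF_A = min(LS_B=12, LS_C=21, LS_F=23, LS_G=27) = 12; LS_A = 12−12 = 0
Slack_G = LS_G − ES_G = 27 − 12 = 15

15 hours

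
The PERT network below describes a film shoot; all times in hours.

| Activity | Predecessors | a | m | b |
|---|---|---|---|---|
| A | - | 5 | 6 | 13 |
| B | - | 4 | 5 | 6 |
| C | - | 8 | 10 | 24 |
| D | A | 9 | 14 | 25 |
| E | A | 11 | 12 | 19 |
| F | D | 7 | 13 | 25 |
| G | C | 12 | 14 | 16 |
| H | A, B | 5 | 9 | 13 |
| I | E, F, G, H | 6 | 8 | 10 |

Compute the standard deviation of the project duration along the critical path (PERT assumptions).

te_A = (5 + 4·6 + 13)/6 = 42/6 = 7; σ²_A = ((13−5)/6)² = 1.778
te_B = (4 + 4·5 + 6)/6 = 30/6 = 5; σ²_B = ((6−4)/6)² = 0.111
te_C = (8 + 4·10 + 24)/6 = 72/6 = 12; σ²_C = ((24−8)/6)² = 7.111
te_D = (9 + 4·14 + 25)/6 = 90/6 = 15; σ²_D = ((25−9)/6)² = 7.111
te_E = (11 + 4·12 + 19)/6 = 78/6 = 13; σ²_E = ((19−11)/6)² = 1.778
te_F = (7 + 4·13 + 25)/6 = 84/6 = 14; σ²_F = ((25−7)/6)² = 9.000
te_G = (12 + 4·14 + 16)/6 = 84/6 = 14; σ²_G = ((16−12)/6)² = 0.444
te_H = (5 + 4·9 + 13)/6 = 54/6 = 9; σ²_H = ((13−5)/6)² = 1.778
te_I = (6 + 4·8 + 10)/6 = 48/6 = 8; σ²_I = ((10−6)/6)² = 0.444

Forward pass:
ES_A = 0; EF_A = 7
ES_B = 0; EF_B = 5
ES_C = 0; EF_C = 12
ES_D = 7; EF_D = 7+15 = 22
ES_E = 7; EF_E = 7+13 = 20
ES_F = 22; EF_F = 22+14 = 36
ES_G = 12; EF_G = 12+14 = 26
ES_H = max(EF_A=7, EF_B=5) = 7; EF_H = 7+9 = 16
ES_I = max(EF_E=20, EF_F=36, EF_G=26, EF_H=16) = 36; EF_I = 36+8 = 44
Expected project duration μ = 44 hours. Critical path: A → D → F → I.

Variance along critical path = 1.778 + 7.111 + 9.000 + 0.444 = 18.333
σ = √18.333 = 4.282 hours

4.28 hours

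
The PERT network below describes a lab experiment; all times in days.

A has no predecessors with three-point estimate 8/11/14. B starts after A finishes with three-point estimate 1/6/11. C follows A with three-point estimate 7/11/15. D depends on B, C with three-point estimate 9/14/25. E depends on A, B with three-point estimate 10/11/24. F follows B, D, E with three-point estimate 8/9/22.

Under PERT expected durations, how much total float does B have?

5 days

te_A = (8 + 4·11 + 14)/6 = 66/6 = 11
te_B = (1 + 4·6 + 11)/6 = 36/6 = 6
te_C = (7 + 4·11 + 15)/6 = 66/6 = 11
te_D = (9 + 4·14 + 25)/6 = 90/6 = 15
te_E = (10 + 4·11 + 24)/6 = 78/6 = 13
te_F = (8 + 4·9 + 22)/6 = 66/6 = 11

Forward pass:
ES_A = 0; EF_A = 11
ES_B = 11; EF_B = 11+6 = 17
ES_C = 11; EF_C = 11+11 = 22
ES_D = max(EF_B=17, EF_C=22) = 22; EF_D = 22+15 = 37
ES_E = max(EF_A=11, EF_B=17) = 17; EF_E = 17+13 = 30
ES_F = max(EF_B=17, EF_D=37, EF_E=30) = 37; EF_F = 37+11 = 48
Expected project duration μ = 48 days. Critical path: A → C → D → F.

Backward pass:
LF_F = 48; LS_F = 48−11 = 37
LF_E = LS_F = 37; LS_E = 37−13 = 24
LF_D = LS_F = 37; LS_D = 37−15 = 22
LF_C = LS_D = 22; LS_C = 22−11 = 11
LF_B = min(LS_D=22, LS_E=24, LS_F=37) = 22; LS_B = 22−6 = 16
LF_A = min(LS_B=16, LS_C=11, LS_E=24) = 11; LS_A = 11−11 = 0
Slack_B = LS_B − ES_B = 16 − 11 = 5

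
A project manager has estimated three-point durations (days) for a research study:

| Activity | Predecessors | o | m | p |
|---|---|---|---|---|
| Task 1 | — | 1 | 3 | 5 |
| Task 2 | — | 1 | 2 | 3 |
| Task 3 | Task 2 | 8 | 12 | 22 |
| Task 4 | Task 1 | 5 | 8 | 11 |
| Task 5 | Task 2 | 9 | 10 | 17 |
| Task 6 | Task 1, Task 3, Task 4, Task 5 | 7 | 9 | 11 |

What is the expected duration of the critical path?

24 days

te_Task 1 = (1 + 4·3 + 5)/6 = 18/6 = 3
te_Task 2 = (1 + 4·2 + 3)/6 = 12/6 = 2
te_Task 3 = (8 + 4·12 + 22)/6 = 78/6 = 13
te_Task 4 = (5 + 4·8 + 11)/6 = 48/6 = 8
te_Task 5 = (9 + 4·10 + 17)/6 = 66/6 = 11
te_Task 6 = (7 + 4·9 + 11)/6 = 54/6 = 9

Forward pass:
ES_Task 1 = 0; EF_Task 1 = 3
ES_Task 2 = 0; EF_Task 2 = 2
ES_Task 3 = 2; EF_Task 3 = 2+13 = 15
ES_Task 4 = 3; EF_Task 4 = 3+8 = 11
ES_Task 5 = 2; EF_Task 5 = 2+11 = 13
ES_Task 6 = max(EF_Task 1=3, EF_Task 3=15, EF_Task 4=11, EF_Task 5=13) = 15; EF_Task 6 = 15+9 = 24
Expected project duration μ = 24 days. Critical path: Task 2 → Task 3 → Task 6.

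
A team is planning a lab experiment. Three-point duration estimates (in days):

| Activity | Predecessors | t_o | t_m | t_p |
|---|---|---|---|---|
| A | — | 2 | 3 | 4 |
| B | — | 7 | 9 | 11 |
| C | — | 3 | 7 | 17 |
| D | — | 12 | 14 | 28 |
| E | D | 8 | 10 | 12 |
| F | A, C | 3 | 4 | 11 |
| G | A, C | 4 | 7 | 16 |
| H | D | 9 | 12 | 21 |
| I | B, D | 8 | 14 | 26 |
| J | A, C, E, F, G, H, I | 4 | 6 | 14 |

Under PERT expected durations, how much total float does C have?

te_A = (2 + 4·3 + 4)/6 = 18/6 = 3
te_B = (7 + 4·9 + 11)/6 = 54/6 = 9
te_C = (3 + 4·7 + 17)/6 = 48/6 = 8
te_D = (12 + 4·14 + 28)/6 = 96/6 = 16
te_E = (8 + 4·10 + 12)/6 = 60/6 = 10
te_F = (3 + 4·4 + 11)/6 = 30/6 = 5
te_G = (4 + 4·7 + 16)/6 = 48/6 = 8
te_H = (9 + 4·12 + 21)/6 = 78/6 = 13
te_I = (8 + 4·14 + 26)/6 = 90/6 = 15
te_J = (4 + 4·6 + 14)/6 = 42/6 = 7

Forward pass:
ES_A = 0; EF_A = 3
ES_B = 0; EF_B = 9
ES_C = 0; EF_C = 8
ES_D = 0; EF_D = 16
ES_E = 16; EF_E = 16+10 = 26
ES_F = max(EF_A=3, EF_C=8) = 8; EF_F = 8+5 = 13
ES_G = max(EF_A=3, EF_C=8) = 8; EF_G = 8+8 = 16
ES_H = 16; EF_H = 16+13 = 29
ES_I = max(EF_B=9, EF_D=16) = 16; EF_I = 16+15 = 31
ES_J = max(EF_A=3, EF_C=8, EF_E=26, EF_F=13, EF_G=16, EF_H=29, EF_I=31) = 31; EF_J = 31+7 = 38
Expected project duration μ = 38 days. Critical path: D → I → J.

Backward pass:
LF_J = 38; LS_J = 38−7 = 31
LF_I = LS_J = 31; LS_I = 31−15 = 16
LF_H = LS_J = 31; LS_H = 31−13 = 18
LF_G = LS_J = 31; LS_G = 31−8 = 23
LF_F = LS_J = 31; LS_F = 31−5 = 26
LF_E = LS_J = 31; LS_E = 31−10 = 21
LF_D = min(LS_E=21, LS_H=18, LS_I=16) = 16; LS_D = 16−16 = 0
LF_C = min(LS_F=26, LS_G=23, LS_J=31) = 23; LS_C = 23−8 = 15
LF_B = LS_I = 16; LS_B = 16−9 = 7
LF_A = min(LS_F=26, LS_G=23, LS_J=31) = 23; LS_A = 23−3 = 20
Slack_C = LS_C − ES_C = 15 − 0 = 15

15 days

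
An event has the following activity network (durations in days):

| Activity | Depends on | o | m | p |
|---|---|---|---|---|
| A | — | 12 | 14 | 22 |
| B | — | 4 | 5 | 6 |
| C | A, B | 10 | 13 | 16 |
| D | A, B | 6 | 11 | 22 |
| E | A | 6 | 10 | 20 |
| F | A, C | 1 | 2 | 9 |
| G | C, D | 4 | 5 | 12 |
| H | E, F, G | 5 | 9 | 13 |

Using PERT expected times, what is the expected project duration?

43 days

te_A = (12 + 4·14 + 22)/6 = 90/6 = 15
te_B = (4 + 4·5 + 6)/6 = 30/6 = 5
te_C = (10 + 4·13 + 16)/6 = 78/6 = 13
te_D = (6 + 4·11 + 22)/6 = 72/6 = 12
te_E = (6 + 4·10 + 20)/6 = 66/6 = 11
te_F = (1 + 4·2 + 9)/6 = 18/6 = 3
te_G = (4 + 4·5 + 12)/6 = 36/6 = 6
te_H = (5 + 4·9 + 13)/6 = 54/6 = 9

Forward pass:
ES_A = 0; EF_A = 15
ES_B = 0; EF_B = 5
ES_C = max(EF_A=15, EF_B=5) = 15; EF_C = 15+13 = 28
ES_D = max(EF_A=15, EF_B=5) = 15; EF_D = 15+12 = 27
ES_E = 15; EF_E = 15+11 = 26
ES_F = max(EF_A=15, EF_C=28) = 28; EF_F = 28+3 = 31
ES_G = max(EF_C=28, EF_D=27) = 28; EF_G = 28+6 = 34
ES_H = max(EF_E=26, EF_F=31, EF_G=34) = 34; EF_H = 34+9 = 43
Expected project duration μ = 43 days. Critical path: A → C → G → H.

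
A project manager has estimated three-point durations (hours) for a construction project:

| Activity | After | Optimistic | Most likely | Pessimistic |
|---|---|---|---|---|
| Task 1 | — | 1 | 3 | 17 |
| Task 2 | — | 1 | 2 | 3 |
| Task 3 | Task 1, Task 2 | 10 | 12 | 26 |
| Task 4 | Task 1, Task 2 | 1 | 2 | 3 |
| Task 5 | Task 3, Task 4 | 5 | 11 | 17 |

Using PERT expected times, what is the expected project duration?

te_Task 1 = (1 + 4·3 + 17)/6 = 30/6 = 5
te_Task 2 = (1 + 4·2 + 3)/6 = 12/6 = 2
te_Task 3 = (10 + 4·12 + 26)/6 = 84/6 = 14
te_Task 4 = (1 + 4·2 + 3)/6 = 12/6 = 2
te_Task 5 = (5 + 4·11 + 17)/6 = 66/6 = 11

Forward pass:
ES_Task 1 = 0; EF_Task 1 = 5
ES_Task 2 = 0; EF_Task 2 = 2
ES_Task 3 = max(EF_Task 1=5, EF_Task 2=2) = 5; EF_Task 3 = 5+14 = 19
ES_Task 4 = max(EF_Task 1=5, EF_Task 2=2) = 5; EF_Task 4 = 5+2 = 7
ES_Task 5 = max(EF_Task 3=19, EF_Task 4=7) = 19; EF_Task 5 = 19+11 = 30
Expected project duration μ = 30 hours. Critical path: Task 1 → Task 3 → Task 5.

30 hours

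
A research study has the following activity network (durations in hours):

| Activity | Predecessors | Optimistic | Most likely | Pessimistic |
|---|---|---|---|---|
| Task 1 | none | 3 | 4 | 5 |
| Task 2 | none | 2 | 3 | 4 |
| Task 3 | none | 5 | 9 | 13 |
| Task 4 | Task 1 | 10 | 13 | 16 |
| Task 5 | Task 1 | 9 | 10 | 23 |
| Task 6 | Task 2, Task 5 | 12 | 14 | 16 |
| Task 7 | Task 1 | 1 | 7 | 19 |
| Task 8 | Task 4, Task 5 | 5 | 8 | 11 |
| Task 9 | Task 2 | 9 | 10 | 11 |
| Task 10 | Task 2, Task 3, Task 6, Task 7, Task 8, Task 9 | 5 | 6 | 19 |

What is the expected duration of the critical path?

38 hours

te_Task 1 = (3 + 4·4 + 5)/6 = 24/6 = 4
te_Task 2 = (2 + 4·3 + 4)/6 = 18/6 = 3
te_Task 3 = (5 + 4·9 + 13)/6 = 54/6 = 9
te_Task 4 = (10 + 4·13 + 16)/6 = 78/6 = 13
te_Task 5 = (9 + 4·10 + 23)/6 = 72/6 = 12
te_Task 6 = (12 + 4·14 + 16)/6 = 84/6 = 14
te_Task 7 = (1 + 4·7 + 19)/6 = 48/6 = 8
te_Task 8 = (5 + 4·8 + 11)/6 = 48/6 = 8
te_Task 9 = (9 + 4·10 + 11)/6 = 60/6 = 10
te_Task 10 = (5 + 4·6 + 19)/6 = 48/6 = 8

Forward pass:
ES_Task 1 = 0; EF_Task 1 = 4
ES_Task 2 = 0; EF_Task 2 = 3
ES_Task 3 = 0; EF_Task 3 = 9
ES_Task 4 = 4; EF_Task 4 = 4+13 = 17
ES_Task 5 = 4; EF_Task 5 = 4+12 = 16
ES_Task 6 = max(EF_Task 2=3, EF_Task 5=16) = 16; EF_Task 6 = 16+14 = 30
ES_Task 7 = 4; EF_Task 7 = 4+8 = 12
ES_Task 8 = max(EF_Task 4=17, EF_Task 5=16) = 17; EF_Task 8 = 17+8 = 25
ES_Task 9 = 3; EF_Task 9 = 3+10 = 13
ES_Task 10 = max(EF_Task 2=3, EF_Task 3=9, EF_Task 6=30, EF_Task 7=12, EF_Task 8=25, EF_Task 9=13) = 30; EF_Task 10 = 30+8 = 38
Expected project duration μ = 38 hours. Critical path: Task 1 → Task 5 → Task 6 → Task 10.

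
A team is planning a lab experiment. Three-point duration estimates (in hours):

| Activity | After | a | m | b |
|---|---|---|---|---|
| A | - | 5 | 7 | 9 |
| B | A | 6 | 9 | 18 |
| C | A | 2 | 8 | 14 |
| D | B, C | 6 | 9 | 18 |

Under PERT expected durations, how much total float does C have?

te_A = (5 + 4·7 + 9)/6 = 42/6 = 7
te_B = (6 + 4·9 + 18)/6 = 60/6 = 10
te_C = (2 + 4·8 + 14)/6 = 48/6 = 8
te_D = (6 + 4·9 + 18)/6 = 60/6 = 10

Forward pass:
ES_A = 0; EF_A = 7
ES_B = 7; EF_B = 7+10 = 17
ES_C = 7; EF_C = 7+8 = 15
ES_D = max(EF_B=17, EF_C=15) = 17; EF_D = 17+10 = 27
Expected project duration μ = 27 hours. Critical path: A → B → D.

Backward pass:
LF_D = 27; LS_D = 27−10 = 17
LF_C = LS_D = 17; LS_C = 17−8 = 9
LF_B = LS_D = 17; LS_B = 17−10 = 7
LF_A = min(LS_B=7, LS_C=9) = 7; LS_A = 7−7 = 0
Slack_C = LS_C − ES_C = 9 − 7 = 2

2 hours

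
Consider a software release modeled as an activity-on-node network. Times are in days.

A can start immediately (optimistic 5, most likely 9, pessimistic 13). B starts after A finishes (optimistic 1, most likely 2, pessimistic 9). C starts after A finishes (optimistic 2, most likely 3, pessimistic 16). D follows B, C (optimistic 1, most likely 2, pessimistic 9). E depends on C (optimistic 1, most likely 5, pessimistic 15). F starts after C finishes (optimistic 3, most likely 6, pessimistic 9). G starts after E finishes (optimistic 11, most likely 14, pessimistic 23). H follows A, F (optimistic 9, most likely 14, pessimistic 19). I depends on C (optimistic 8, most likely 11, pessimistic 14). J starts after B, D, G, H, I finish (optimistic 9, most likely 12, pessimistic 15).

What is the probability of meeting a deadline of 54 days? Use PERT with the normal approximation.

te_A = (5 + 4·9 + 13)/6 = 54/6 = 9; σ²_A = ((13−5)/6)² = 1.778
te_B = (1 + 4·2 + 9)/6 = 18/6 = 3; σ²_B = ((9−1)/6)² = 1.778
te_C = (2 + 4·3 + 16)/6 = 30/6 = 5; σ²_C = ((16−2)/6)² = 5.444
te_D = (1 + 4·2 + 9)/6 = 18/6 = 3; σ²_D = ((9−1)/6)² = 1.778
te_E = (1 + 4·5 + 15)/6 = 36/6 = 6; σ²_E = ((15−1)/6)² = 5.444
te_F = (3 + 4·6 + 9)/6 = 36/6 = 6; σ²_F = ((9−3)/6)² = 1.000
te_G = (11 + 4·14 + 23)/6 = 90/6 = 15; σ²_G = ((23−11)/6)² = 4.000
te_H = (9 + 4·14 + 19)/6 = 84/6 = 14; σ²_H = ((19−9)/6)² = 2.778
te_I = (8 + 4·11 + 14)/6 = 66/6 = 11; σ²_I = ((14−8)/6)² = 1.000
te_J = (9 + 4·12 + 15)/6 = 72/6 = 12; σ²_J = ((15−9)/6)² = 1.000

Forward pass:
ES_A = 0; EF_A = 9
ES_B = 9; EF_B = 9+3 = 12
ES_C = 9; EF_C = 9+5 = 14
ES_D = max(EF_B=12, EF_C=14) = 14; EF_D = 14+3 = 17
ES_E = 14; EF_E = 14+6 = 20
ES_F = 14; EF_F = 14+6 = 20
ES_G = 20; EF_G = 20+15 = 35
ES_H = max(EF_A=9, EF_F=20) = 20; EF_H = 20+14 = 34
ES_I = 14; EF_I = 14+11 = 25
ES_J = max(EF_B=12, EF_D=17, EF_G=35, EF_H=34, EF_I=25) = 35; EF_J = 35+12 = 47
Expected project duration μ = 47 days. Critical path: A → C → E → G → J.

Variance along critical path = 1.778 + 5.444 + 5.444 + 4.000 + 1.000 = 17.667; σ = √17.667 = 4.203 days.
Z = (54 − 47) / 4.203 = 1.665
P(T ≤ 54) = Φ(1.665) ≈ 0.952

0.952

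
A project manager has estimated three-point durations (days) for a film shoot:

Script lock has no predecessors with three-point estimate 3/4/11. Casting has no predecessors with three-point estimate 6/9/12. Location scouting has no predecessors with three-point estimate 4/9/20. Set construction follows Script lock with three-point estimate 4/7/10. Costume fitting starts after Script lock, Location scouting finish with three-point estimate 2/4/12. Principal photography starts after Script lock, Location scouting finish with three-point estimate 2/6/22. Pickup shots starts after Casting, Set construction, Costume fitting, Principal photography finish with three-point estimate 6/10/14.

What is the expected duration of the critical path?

28 days

te_Script lock = (3 + 4·4 + 11)/6 = 30/6 = 5
te_Casting = (6 + 4·9 + 12)/6 = 54/6 = 9
te_Location scouting = (4 + 4·9 + 20)/6 = 60/6 = 10
te_Set construction = (4 + 4·7 + 10)/6 = 42/6 = 7
te_Costume fitting = (2 + 4·4 + 12)/6 = 30/6 = 5
te_Principal photography = (2 + 4·6 + 22)/6 = 48/6 = 8
te_Pickup shots = (6 + 4·10 + 14)/6 = 60/6 = 10

Forward pass:
ES_Script lock = 0; EF_Script lock = 5
ES_Casting = 0; EF_Casting = 9
ES_Location scouting = 0; EF_Location scouting = 10
ES_Set construction = 5; EF_Set construction = 5+7 = 12
ES_Costume fitting = max(EF_Script lock=5, EF_Location scouting=10) = 10; EF_Costume fitting = 10+5 = 15
ES_Principal photography = max(EF_Script lock=5, EF_Location scouting=10) = 10; EF_Principal photography = 10+8 = 18
ES_Pickup shots = max(EF_Casting=9, EF_Set construction=12, EF_Costume fitting=15, EF_Principal photography=18) = 18; EF_Pickup shots = 18+10 = 28
Expected project duration μ = 28 days. Critical path: Location scouting → Principal photography → Pickup shots.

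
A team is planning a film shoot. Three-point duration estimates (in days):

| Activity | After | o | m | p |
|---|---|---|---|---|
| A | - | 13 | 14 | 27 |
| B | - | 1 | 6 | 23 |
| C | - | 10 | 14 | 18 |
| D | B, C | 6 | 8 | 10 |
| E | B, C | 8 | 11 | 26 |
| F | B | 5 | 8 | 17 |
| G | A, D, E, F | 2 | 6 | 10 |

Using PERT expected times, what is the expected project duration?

33 days

te_A = (13 + 4·14 + 27)/6 = 96/6 = 16
te_B = (1 + 4·6 + 23)/6 = 48/6 = 8
te_C = (10 + 4·14 + 18)/6 = 84/6 = 14
te_D = (6 + 4·8 + 10)/6 = 48/6 = 8
te_E = (8 + 4·11 + 26)/6 = 78/6 = 13
te_F = (5 + 4·8 + 17)/6 = 54/6 = 9
te_G = (2 + 4·6 + 10)/6 = 36/6 = 6

Forward pass:
ES_A = 0; EF_A = 16
ES_B = 0; EF_B = 8
ES_C = 0; EF_C = 14
ES_D = max(EF_B=8, EF_C=14) = 14; EF_D = 14+8 = 22
ES_E = max(EF_B=8, EF_C=14) = 14; EF_E = 14+13 = 27
ES_F = 8; EF_F = 8+9 = 17
ES_G = max(EF_A=16, EF_D=22, EF_E=27, EF_F=17) = 27; EF_G = 27+6 = 33
Expected project duration μ = 33 days. Critical path: C → E → G.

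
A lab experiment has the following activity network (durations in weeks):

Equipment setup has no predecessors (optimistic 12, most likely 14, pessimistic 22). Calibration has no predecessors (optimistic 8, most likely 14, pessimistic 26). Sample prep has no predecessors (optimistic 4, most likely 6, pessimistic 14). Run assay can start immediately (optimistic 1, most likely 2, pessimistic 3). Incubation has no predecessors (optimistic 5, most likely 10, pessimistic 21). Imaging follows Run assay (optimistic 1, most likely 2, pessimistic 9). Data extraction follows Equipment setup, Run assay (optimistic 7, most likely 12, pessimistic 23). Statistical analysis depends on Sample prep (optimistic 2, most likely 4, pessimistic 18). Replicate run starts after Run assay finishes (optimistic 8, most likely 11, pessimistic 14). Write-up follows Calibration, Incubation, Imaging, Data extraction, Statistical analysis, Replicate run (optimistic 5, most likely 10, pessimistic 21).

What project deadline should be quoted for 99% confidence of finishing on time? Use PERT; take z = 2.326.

48.6 weeks

te_Equipment setup = (12 + 4·14 + 22)/6 = 90/6 = 15; σ²_Equipment setup = ((22−12)/6)² = 2.778
te_Calibration = (8 + 4·14 + 26)/6 = 90/6 = 15; σ²_Calibration = ((26−8)/6)² = 9.000
te_Sample prep = (4 + 4·6 + 14)/6 = 42/6 = 7; σ²_Sample prep = ((14−4)/6)² = 2.778
te_Run assay = (1 + 4·2 + 3)/6 = 12/6 = 2; σ²_Run assay = ((3−1)/6)² = 0.111
te_Incubation = (5 + 4·10 + 21)/6 = 66/6 = 11; σ²_Incubation = ((21−5)/6)² = 7.111
te_Imaging = (1 + 4·2 + 9)/6 = 18/6 = 3; σ²_Imaging = ((9−1)/6)² = 1.778
te_Data extraction = (7 + 4·12 + 23)/6 = 78/6 = 13; σ²_Data extraction = ((23−7)/6)² = 7.111
te_Statistical analysis = (2 + 4·4 + 18)/6 = 36/6 = 6; σ²_Statistical analysis = ((18−2)/6)² = 7.111
te_Replicate run = (8 + 4·11 + 14)/6 = 66/6 = 11; σ²_Replicate run = ((14−8)/6)² = 1.000
te_Write-up = (5 + 4·10 + 21)/6 = 66/6 = 11; σ²_Write-up = ((21−5)/6)² = 7.111

Forward pass:
ES_Equipment setup = 0; EF_Equipment setup = 15
ES_Calibration = 0; EF_Calibration = 15
ES_Sample prep = 0; EF_Sample prep = 7
ES_Run assay = 0; EF_Run assay = 2
ES_Incubation = 0; EF_Incubation = 11
ES_Imaging = 2; EF_Imaging = 2+3 = 5
ES_Data extraction = max(EF_Equipment setup=15, EF_Run assay=2) = 15; EF_Data extraction = 15+13 = 28
ES_Statistical analysis = 7; EF_Statistical analysis = 7+6 = 13
ES_Replicate run = 2; EF_Replicate run = 2+11 = 13
ES_Write-up = max(EF_Calibration=15, EF_Incubation=11, EF_Imaging=5, EF_Data extraction=28, EF_Statistical analysis=13, EF_Replicate run=13) = 28; EF_Write-up = 28+11 = 39
Expected project duration μ = 39 weeks. Critical path: Equipment setup → Data extraction → Write-up.

Variance along critical path = 2.778 + 7.111 + 7.111 = 17.000; σ = 4.123 weeks.
D = μ + z·σ = 39 + 2.326·4.123 = 48.6 weeks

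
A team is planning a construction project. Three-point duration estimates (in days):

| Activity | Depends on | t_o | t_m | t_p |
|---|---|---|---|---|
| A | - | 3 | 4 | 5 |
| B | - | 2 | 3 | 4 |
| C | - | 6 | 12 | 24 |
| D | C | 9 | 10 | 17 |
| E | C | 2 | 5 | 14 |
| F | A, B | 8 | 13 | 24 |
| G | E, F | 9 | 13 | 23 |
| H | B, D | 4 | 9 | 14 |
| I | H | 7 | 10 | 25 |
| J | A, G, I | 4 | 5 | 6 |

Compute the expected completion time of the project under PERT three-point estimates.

te_A = (3 + 4·4 + 5)/6 = 24/6 = 4
te_B = (2 + 4·3 + 4)/6 = 18/6 = 3
te_C = (6 + 4·12 + 24)/6 = 78/6 = 13
te_D = (9 + 4·10 + 17)/6 = 66/6 = 11
te_E = (2 + 4·5 + 14)/6 = 36/6 = 6
te_F = (8 + 4·13 + 24)/6 = 84/6 = 14
te_G = (9 + 4·13 + 23)/6 = 84/6 = 14
te_H = (4 + 4·9 + 14)/6 = 54/6 = 9
te_I = (7 + 4·10 + 25)/6 = 72/6 = 12
te_J = (4 + 4·5 + 6)/6 = 30/6 = 5

Forward pass:
ES_A = 0; EF_A = 4
ES_B = 0; EF_B = 3
ES_C = 0; EF_C = 13
ES_D = 13; EF_D = 13+11 = 24
ES_E = 13; EF_E = 13+6 = 19
ES_F = max(EF_A=4, EF_B=3) = 4; EF_F = 4+14 = 18
ES_G = max(EF_E=19, EF_F=18) = 19; EF_G = 19+14 = 33
ES_H = max(EF_B=3, EF_D=24) = 24; EF_H = 24+9 = 33
ES_I = 33; EF_I = 33+12 = 45
ES_J = max(EF_A=4, EF_G=33, EF_I=45) = 45; EF_J = 45+5 = 50
Expected project duration μ = 50 days. Critical path: C → D → H → I → J.

50 days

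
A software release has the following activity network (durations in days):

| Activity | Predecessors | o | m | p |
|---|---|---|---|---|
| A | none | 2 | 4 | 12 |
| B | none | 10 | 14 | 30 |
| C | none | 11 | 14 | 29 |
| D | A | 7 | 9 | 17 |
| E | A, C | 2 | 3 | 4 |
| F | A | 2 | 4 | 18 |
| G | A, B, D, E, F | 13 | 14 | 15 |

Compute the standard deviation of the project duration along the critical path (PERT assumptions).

te_A = (2 + 4·4 + 12)/6 = 30/6 = 5; σ²_A = ((12−2)/6)² = 2.778
te_B = (10 + 4·14 + 30)/6 = 96/6 = 16; σ²_B = ((30−10)/6)² = 11.111
te_C = (11 + 4·14 + 29)/6 = 96/6 = 16; σ²_C = ((29−11)/6)² = 9.000
te_D = (7 + 4·9 + 17)/6 = 60/6 = 10; σ²_D = ((17−7)/6)² = 2.778
te_E = (2 + 4·3 + 4)/6 = 18/6 = 3; σ²_E = ((4−2)/6)² = 0.111
te_F = (2 + 4·4 + 18)/6 = 36/6 = 6; σ²_F = ((18−2)/6)² = 7.111
te_G = (13 + 4·14 + 15)/6 = 84/6 = 14; σ²_G = ((15−13)/6)² = 0.111

Forward pass:
ES_A = 0; EF_A = 5
ES_B = 0; EF_B = 16
ES_C = 0; EF_C = 16
ES_D = 5; EF_D = 5+10 = 15
ES_E = max(EF_A=5, EF_C=16) = 16; EF_E = 16+3 = 19
ES_F = 5; EF_F = 5+6 = 11
ES_G = max(EF_A=5, EF_B=16, EF_D=15, EF_E=19, EF_F=11) = 19; EF_G = 19+14 = 33
Expected project duration μ = 33 days. Critical path: C → E → G.

Variance along critical path = 9.000 + 0.111 + 0.111 = 9.222
σ = √9.222 = 3.037 days

3.04 days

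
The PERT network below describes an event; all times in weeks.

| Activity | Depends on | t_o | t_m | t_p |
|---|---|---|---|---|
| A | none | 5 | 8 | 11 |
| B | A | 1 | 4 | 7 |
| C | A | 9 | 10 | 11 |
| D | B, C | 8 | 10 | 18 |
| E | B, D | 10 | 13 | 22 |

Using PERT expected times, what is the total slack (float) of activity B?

6 weeks

te_A = (5 + 4·8 + 11)/6 = 48/6 = 8
te_B = (1 + 4·4 + 7)/6 = 24/6 = 4
te_C = (9 + 4·10 + 11)/6 = 60/6 = 10
te_D = (8 + 4·10 + 18)/6 = 66/6 = 11
te_E = (10 + 4·13 + 22)/6 = 84/6 = 14

Forward pass:
ES_A = 0; EF_A = 8
ES_B = 8; EF_B = 8+4 = 12
ES_C = 8; EF_C = 8+10 = 18
ES_D = max(EF_B=12, EF_C=18) = 18; EF_D = 18+11 = 29
ES_E = max(EF_B=12, EF_D=29) = 29; EF_E = 29+14 = 43
Expected project duration μ = 43 weeks. Critical path: A → C → D → E.

Backward pass:
LF_E = 43; LS_E = 43−14 = 29
LF_D = LS_E = 29; LS_D = 29−11 = 18
LF_C = LS_D = 18; LS_C = 18−10 = 8
LF_B = min(LS_D=18, LS_E=29) = 18; LS_B = 18−4 = 14
LF_A = min(LS_B=14, LS_C=8) = 8; LS_A = 8−8 = 0
Slack_B = LS_B − ES_B = 14 − 8 = 6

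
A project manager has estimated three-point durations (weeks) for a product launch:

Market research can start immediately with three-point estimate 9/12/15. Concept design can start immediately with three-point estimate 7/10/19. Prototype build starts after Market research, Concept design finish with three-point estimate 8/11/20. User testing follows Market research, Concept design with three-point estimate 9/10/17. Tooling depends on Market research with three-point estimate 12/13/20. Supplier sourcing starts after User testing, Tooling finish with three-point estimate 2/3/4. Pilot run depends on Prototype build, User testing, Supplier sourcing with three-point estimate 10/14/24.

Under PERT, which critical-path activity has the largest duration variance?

Pilot run

te_Market research = (9 + 4·12 + 15)/6 = 72/6 = 12; σ²_Market research = ((15−9)/6)² = 1.000
te_Concept design = (7 + 4·10 + 19)/6 = 66/6 = 11; σ²_Concept design = ((19−7)/6)² = 4.000
te_Prototype build = (8 + 4·11 + 20)/6 = 72/6 = 12; σ²_Prototype build = ((20−8)/6)² = 4.000
te_User testing = (9 + 4·10 + 17)/6 = 66/6 = 11; σ²_User testing = ((17−9)/6)² = 1.778
te_Tooling = (12 + 4·13 + 20)/6 = 84/6 = 14; σ²_Tooling = ((20−12)/6)² = 1.778
te_Supplier sourcing = (2 + 4·3 + 4)/6 = 18/6 = 3; σ²_Supplier sourcing = ((4−2)/6)² = 0.111
te_Pilot run = (10 + 4·14 + 24)/6 = 90/6 = 15; σ²_Pilot run = ((24−10)/6)² = 5.444

Forward pass:
ES_Market research = 0; EF_Market research = 12
ES_Concept design = 0; EF_Concept design = 11
ES_Prototype build = max(EF_Market research=12, EF_Concept design=11) = 12; EF_Prototype build = 12+12 = 24
ES_User testing = max(EF_Market research=12, EF_Concept design=11) = 12; EF_User testing = 12+11 = 23
ES_Tooling = 12; EF_Tooling = 12+14 = 26
ES_Supplier sourcing = max(EF_User testing=23, EF_Tooling=26) = 26; EF_Supplier sourcing = 26+3 = 29
ES_Pilot run = max(EF_Prototype build=24, EF_User testing=23, EF_Supplier sourcing=29) = 29; EF_Pilot run = 29+15 = 44
Expected project duration μ = 44 weeks. Critical path: Market research → Tooling → Supplier sourcing → Pilot run.

Variances on critical path: σ²_Market research=1.000, σ²_Tooling=1.778, σ²_Supplier sourcing=0.111, σ²_Pilot run=5.444.
Largest is σ²_Pilot run = 5.444.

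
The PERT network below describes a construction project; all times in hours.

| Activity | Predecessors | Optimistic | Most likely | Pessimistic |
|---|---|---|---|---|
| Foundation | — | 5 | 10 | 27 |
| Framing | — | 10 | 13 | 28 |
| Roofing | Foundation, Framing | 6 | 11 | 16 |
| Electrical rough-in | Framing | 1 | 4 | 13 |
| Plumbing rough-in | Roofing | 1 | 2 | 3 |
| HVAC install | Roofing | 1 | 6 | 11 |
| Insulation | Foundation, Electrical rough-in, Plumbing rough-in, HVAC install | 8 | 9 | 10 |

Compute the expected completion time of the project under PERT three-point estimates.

te_Foundation = (5 + 4·10 + 27)/6 = 72/6 = 12
te_Framing = (10 + 4·13 + 28)/6 = 90/6 = 15
te_Roofing = (6 + 4·11 + 16)/6 = 66/6 = 11
te_Electrical rough-in = (1 + 4·4 + 13)/6 = 30/6 = 5
te_Plumbing rough-in = (1 + 4·2 + 3)/6 = 12/6 = 2
te_HVAC install = (1 + 4·6 + 11)/6 = 36/6 = 6
te_Insulation = (8 + 4·9 + 10)/6 = 54/6 = 9

Forward pass:
ES_Foundation = 0; EF_Foundation = 12
ES_Framing = 0; EF_Framing = 15
ES_Roofing = max(EF_Foundation=12, EF_Framing=15) = 15; EF_Roofing = 15+11 = 26
ES_Electrical rough-in = 15; EF_Electrical rough-in = 15+5 = 20
ES_Plumbing rough-in = 26; EF_Plumbing rough-in = 26+2 = 28
ES_HVAC install = 26; EF_HVAC install = 26+6 = 32
ES_Insulation = max(EF_Foundation=12, EF_Electrical rough-in=20, EF_Plumbing rough-in=28, EF_HVAC install=32) = 32; EF_Insulation = 32+9 = 41
Expected project duration μ = 41 hours. Critical path: Framing → Roofing → HVAC install → Insulation.

41 hours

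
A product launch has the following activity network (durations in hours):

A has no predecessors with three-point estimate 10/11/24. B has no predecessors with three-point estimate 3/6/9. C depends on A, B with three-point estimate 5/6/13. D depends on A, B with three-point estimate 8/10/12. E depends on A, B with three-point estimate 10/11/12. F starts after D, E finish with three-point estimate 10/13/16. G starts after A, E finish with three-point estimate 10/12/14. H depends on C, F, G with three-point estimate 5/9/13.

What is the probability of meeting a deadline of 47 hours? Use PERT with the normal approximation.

0.635

te_A = (10 + 4·11 + 24)/6 = 78/6 = 13; σ²_A = ((24−10)/6)² = 5.444
te_B = (3 + 4·6 + 9)/6 = 36/6 = 6; σ²_B = ((9−3)/6)² = 1.000
te_C = (5 + 4·6 + 13)/6 = 42/6 = 7; σ²_C = ((13−5)/6)² = 1.778
te_D = (8 + 4·10 + 12)/6 = 60/6 = 10; σ²_D = ((12−8)/6)² = 0.444
te_E = (10 + 4·11 + 12)/6 = 66/6 = 11; σ²_E = ((12−10)/6)² = 0.111
te_F = (10 + 4·13 + 16)/6 = 78/6 = 13; σ²_F = ((16−10)/6)² = 1.000
te_G = (10 + 4·12 + 14)/6 = 72/6 = 12; σ²_G = ((14−10)/6)² = 0.444
te_H = (5 + 4·9 + 13)/6 = 54/6 = 9; σ²_H = ((13−5)/6)² = 1.778

Forward pass:
ES_A = 0; EF_A = 13
ES_B = 0; EF_B = 6
ES_C = max(EF_A=13, EF_B=6) = 13; EF_C = 13+7 = 20
ES_D = max(EF_A=13, EF_B=6) = 13; EF_D = 13+10 = 23
ES_E = max(EF_A=13, EF_B=6) = 13; EF_E = 13+11 = 24
ES_F = max(EF_D=23, EF_E=24) = 24; EF_F = 24+13 = 37
ES_G = max(EF_A=13, EF_E=24) = 24; EF_G = 24+12 = 36
ES_H = max(EF_C=20, EF_F=37, EF_G=36) = 37; EF_H = 37+9 = 46
Expected project duration μ = 46 hours. Critical path: A → E → F → H.

Variance along critical path = 5.444 + 0.111 + 1.000 + 1.778 = 8.333; σ = √8.333 = 2.887 hours.
Z = (47 − 46) / 2.887 = 0.346
P(T ≤ 47) = Φ(0.346) ≈ 0.635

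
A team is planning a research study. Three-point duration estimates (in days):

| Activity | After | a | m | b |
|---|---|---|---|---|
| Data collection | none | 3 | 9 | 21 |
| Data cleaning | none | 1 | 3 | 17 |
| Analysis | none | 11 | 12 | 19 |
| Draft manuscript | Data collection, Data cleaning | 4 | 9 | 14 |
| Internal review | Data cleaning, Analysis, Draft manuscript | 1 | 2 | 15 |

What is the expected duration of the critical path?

23 days

te_Data collection = (3 + 4·9 + 21)/6 = 60/6 = 10
te_Data cleaning = (1 + 4·3 + 17)/6 = 30/6 = 5
te_Analysis = (11 + 4·12 + 19)/6 = 78/6 = 13
te_Draft manuscript = (4 + 4·9 + 14)/6 = 54/6 = 9
te_Internal review = (1 + 4·2 + 15)/6 = 24/6 = 4

Forward pass:
ES_Data collection = 0; EF_Data collection = 10
ES_Data cleaning = 0; EF_Data cleaning = 5
ES_Analysis = 0; EF_Analysis = 13
ES_Draft manuscript = max(EF_Data collection=10, EF_Data cleaning=5) = 10; EF_Draft manuscript = 10+9 = 19
ES_Internal review = max(EF_Data cleaning=5, EF_Analysis=13, EF_Draft manuscript=19) = 19; EF_Internal review = 19+4 = 23
Expected project duration μ = 23 days. Critical path: Data collection → Draft manuscript → Internal review.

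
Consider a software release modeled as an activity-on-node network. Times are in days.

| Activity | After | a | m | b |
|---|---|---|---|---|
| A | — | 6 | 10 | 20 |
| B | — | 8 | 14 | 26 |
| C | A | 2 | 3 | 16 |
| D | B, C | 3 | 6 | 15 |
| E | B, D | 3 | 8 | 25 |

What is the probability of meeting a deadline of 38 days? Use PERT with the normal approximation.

0.826

te_A = (6 + 4·10 + 20)/6 = 66/6 = 11; σ²_A = ((20−6)/6)² = 5.444
te_B = (8 + 4·14 + 26)/6 = 90/6 = 15; σ²_B = ((26−8)/6)² = 9.000
te_C = (2 + 4·3 + 16)/6 = 30/6 = 5; σ²_C = ((16−2)/6)² = 5.444
te_D = (3 + 4·6 + 15)/6 = 42/6 = 7; σ²_D = ((15−3)/6)² = 4.000
te_E = (3 + 4·8 + 25)/6 = 60/6 = 10; σ²_E = ((25−3)/6)² = 13.444

Forward pass:
ES_A = 0; EF_A = 11
ES_B = 0; EF_B = 15
ES_C = 11; EF_C = 11+5 = 16
ES_D = max(EF_B=15, EF_C=16) = 16; EF_D = 16+7 = 23
ES_E = max(EF_B=15, EF_D=23) = 23; EF_E = 23+10 = 33
Expected project duration μ = 33 days. Critical path: A → C → D → E.

Variance along critical path = 5.444 + 5.444 + 4.000 + 13.444 = 28.333; σ = √28.333 = 5.323 days.
Z = (38 − 33) / 5.323 = 0.939
P(T ≤ 38) = Φ(0.939) ≈ 0.826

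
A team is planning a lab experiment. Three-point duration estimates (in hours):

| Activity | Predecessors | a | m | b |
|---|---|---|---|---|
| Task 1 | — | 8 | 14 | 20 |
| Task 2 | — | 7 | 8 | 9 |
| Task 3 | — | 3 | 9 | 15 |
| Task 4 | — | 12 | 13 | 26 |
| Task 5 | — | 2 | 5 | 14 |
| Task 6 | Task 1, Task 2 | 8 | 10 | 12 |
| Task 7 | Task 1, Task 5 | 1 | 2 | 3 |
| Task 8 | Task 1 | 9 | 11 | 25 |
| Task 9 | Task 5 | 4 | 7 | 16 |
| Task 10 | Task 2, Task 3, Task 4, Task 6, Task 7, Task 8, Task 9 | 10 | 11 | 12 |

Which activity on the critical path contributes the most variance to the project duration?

Task 8

te_Task 1 = (8 + 4·14 + 20)/6 = 84/6 = 14; σ²_Task 1 = ((20−8)/6)² = 4.000
te_Task 2 = (7 + 4·8 + 9)/6 = 48/6 = 8; σ²_Task 2 = ((9−7)/6)² = 0.111
te_Task 3 = (3 + 4·9 + 15)/6 = 54/6 = 9; σ²_Task 3 = ((15−3)/6)² = 4.000
te_Task 4 = (12 + 4·13 + 26)/6 = 90/6 = 15; σ²_Task 4 = ((26−12)/6)² = 5.444
te_Task 5 = (2 + 4·5 + 14)/6 = 36/6 = 6; σ²_Task 5 = ((14−2)/6)² = 4.000
te_Task 6 = (8 + 4·10 + 12)/6 = 60/6 = 10; σ²_Task 6 = ((12−8)/6)² = 0.444
te_Task 7 = (1 + 4·2 + 3)/6 = 12/6 = 2; σ²_Task 7 = ((3−1)/6)² = 0.111
te_Task 8 = (9 + 4·11 + 25)/6 = 78/6 = 13; σ²_Task 8 = ((25−9)/6)² = 7.111
te_Task 9 = (4 + 4·7 + 16)/6 = 48/6 = 8; σ²_Task 9 = ((16−4)/6)² = 4.000
te_Task 10 = (10 + 4·11 + 12)/6 = 66/6 = 11; σ²_Task 10 = ((12−10)/6)² = 0.111

Forward pass:
ES_Task 1 = 0; EF_Task 1 = 14
ES_Task 2 = 0; EF_Task 2 = 8
ES_Task 3 = 0; EF_Task 3 = 9
ES_Task 4 = 0; EF_Task 4 = 15
ES_Task 5 = 0; EF_Task 5 = 6
ES_Task 6 = max(EF_Task 1=14, EF_Task 2=8) = 14; EF_Task 6 = 14+10 = 24
ES_Task 7 = max(EF_Task 1=14, EF_Task 5=6) = 14; EF_Task 7 = 14+2 = 16
ES_Task 8 = 14; EF_Task 8 = 14+13 = 27
ES_Task 9 = 6; EF_Task 9 = 6+8 = 14
ES_Task 10 = max(EF_Task 2=8, EF_Task 3=9, EF_Task 4=15, EF_Task 6=24, EF_Task 7=16, EF_Task 8=27, EF_Task 9=14) = 27; EF_Task 10 = 27+11 = 38
Expected project duration μ = 38 hours. Critical path: Task 1 → Task 8 → Task 10.

Variances on critical path: σ²_Task 1=4.000, σ²_Task 8=7.111, σ²_Task 10=0.111.
Largest is σ²_Task 8 = 7.111.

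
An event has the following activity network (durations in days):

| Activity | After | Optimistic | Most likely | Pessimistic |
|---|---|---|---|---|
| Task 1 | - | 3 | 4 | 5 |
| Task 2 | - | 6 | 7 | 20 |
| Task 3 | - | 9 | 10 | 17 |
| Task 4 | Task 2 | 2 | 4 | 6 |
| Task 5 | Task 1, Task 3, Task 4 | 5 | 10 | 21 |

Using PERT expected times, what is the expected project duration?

24 days

te_Task 1 = (3 + 4·4 + 5)/6 = 24/6 = 4
te_Task 2 = (6 + 4·7 + 20)/6 = 54/6 = 9
te_Task 3 = (9 + 4·10 + 17)/6 = 66/6 = 11
te_Task 4 = (2 + 4·4 + 6)/6 = 24/6 = 4
te_Task 5 = (5 + 4·10 + 21)/6 = 66/6 = 11

Forward pass:
ES_Task 1 = 0; EF_Task 1 = 4
ES_Task 2 = 0; EF_Task 2 = 9
ES_Task 3 = 0; EF_Task 3 = 11
ES_Task 4 = 9; EF_Task 4 = 9+4 = 13
ES_Task 5 = max(EF_Task 1=4, EF_Task 3=11, EF_Task 4=13) = 13; EF_Task 5 = 13+11 = 24
Expected project duration μ = 24 days. Critical path: Task 2 → Task 4 → Task 5.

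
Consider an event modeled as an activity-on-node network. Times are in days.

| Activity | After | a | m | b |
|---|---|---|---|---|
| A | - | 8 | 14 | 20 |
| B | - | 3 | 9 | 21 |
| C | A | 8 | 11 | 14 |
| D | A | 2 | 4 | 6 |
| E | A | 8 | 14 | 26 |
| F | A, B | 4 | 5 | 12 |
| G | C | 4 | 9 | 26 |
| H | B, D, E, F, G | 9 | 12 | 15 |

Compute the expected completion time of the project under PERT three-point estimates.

te_A = (8 + 4·14 + 20)/6 = 84/6 = 14
te_B = (3 + 4·9 + 21)/6 = 60/6 = 10
te_C = (8 + 4·11 + 14)/6 = 66/6 = 11
te_D = (2 + 4·4 + 6)/6 = 24/6 = 4
te_E = (8 + 4·14 + 26)/6 = 90/6 = 15
te_F = (4 + 4·5 + 12)/6 = 36/6 = 6
te_G = (4 + 4·9 + 26)/6 = 66/6 = 11
te_H = (9 + 4·12 + 15)/6 = 72/6 = 12

Forward pass:
ES_A = 0; EF_A = 14
ES_B = 0; EF_B = 10
ES_C = 14; EF_C = 14+11 = 25
ES_D = 14; EF_D = 14+4 = 18
ES_E = 14; EF_E = 14+15 = 29
ES_F = max(EF_A=14, EF_B=10) = 14; EF_F = 14+6 = 20
ES_G = 25; EF_G = 25+11 = 36
ES_H = max(EF_B=10, EF_D=18, EF_E=29, EF_F=20, EF_G=36) = 36; EF_H = 36+12 = 48
Expected project duration μ = 48 days. Critical path: A → C → G → H.

48 days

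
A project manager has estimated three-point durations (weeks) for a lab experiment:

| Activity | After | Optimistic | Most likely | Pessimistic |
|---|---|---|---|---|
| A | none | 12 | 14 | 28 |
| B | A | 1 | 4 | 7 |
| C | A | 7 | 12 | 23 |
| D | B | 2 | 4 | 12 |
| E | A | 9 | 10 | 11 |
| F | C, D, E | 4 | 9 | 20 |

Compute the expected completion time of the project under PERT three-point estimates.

39 weeks

te_A = (12 + 4·14 + 28)/6 = 96/6 = 16
te_B = (1 + 4·4 + 7)/6 = 24/6 = 4
te_C = (7 + 4·12 + 23)/6 = 78/6 = 13
te_D = (2 + 4·4 + 12)/6 = 30/6 = 5
te_E = (9 + 4·10 + 11)/6 = 60/6 = 10
te_F = (4 + 4·9 + 20)/6 = 60/6 = 10

Forward pass:
ES_A = 0; EF_A = 16
ES_B = 16; EF_B = 16+4 = 20
ES_C = 16; EF_C = 16+13 = 29
ES_D = 20; EF_D = 20+5 = 25
ES_E = 16; EF_E = 16+10 = 26
ES_F = max(EF_C=29, EF_D=25, EF_E=26) = 29; EF_F = 29+10 = 39
Expected project duration μ = 39 weeks. Critical path: A → C → F.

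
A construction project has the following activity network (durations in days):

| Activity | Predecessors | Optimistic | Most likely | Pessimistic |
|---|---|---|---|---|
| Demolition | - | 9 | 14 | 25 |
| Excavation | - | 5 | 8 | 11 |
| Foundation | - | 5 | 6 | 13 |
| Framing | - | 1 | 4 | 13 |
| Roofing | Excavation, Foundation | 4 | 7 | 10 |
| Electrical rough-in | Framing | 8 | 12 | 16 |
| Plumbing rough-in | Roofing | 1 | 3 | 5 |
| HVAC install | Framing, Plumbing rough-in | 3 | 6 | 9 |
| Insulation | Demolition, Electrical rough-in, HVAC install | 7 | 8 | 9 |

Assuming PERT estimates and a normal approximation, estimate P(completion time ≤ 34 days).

te_Demolition = (9 + 4·14 + 25)/6 = 90/6 = 15; σ²_Demolition = ((25−9)/6)² = 7.111
te_Excavation = (5 + 4·8 + 11)/6 = 48/6 = 8; σ²_Excavation = ((11−5)/6)² = 1.000
te_Foundation = (5 + 4·6 + 13)/6 = 42/6 = 7; σ²_Foundation = ((13−5)/6)² = 1.778
te_Framing = (1 + 4·4 + 13)/6 = 30/6 = 5; σ²_Framing = ((13−1)/6)² = 4.000
te_Roofing = (4 + 4·7 + 10)/6 = 42/6 = 7; σ²_Roofing = ((10−4)/6)² = 1.000
te_Electrical rough-in = (8 + 4·12 + 16)/6 = 72/6 = 12; σ²_Electrical rough-in = ((16−8)/6)² = 1.778
te_Plumbing rough-in = (1 + 4·3 + 5)/6 = 18/6 = 3; σ²_Plumbing rough-in = ((5−1)/6)² = 0.444
te_HVAC install = (3 + 4·6 + 9)/6 = 36/6 = 6; σ²_HVAC install = ((9−3)/6)² = 1.000
te_Insulation = (7 + 4·8 + 9)/6 = 48/6 = 8; σ²_Insulation = ((9−7)/6)² = 0.111

Forward pass:
ES_Demolition = 0; EF_Demolition = 15
ES_Excavation = 0; EF_Excavation = 8
ES_Foundation = 0; EF_Foundation = 7
ES_Framing = 0; EF_Framing = 5
ES_Roofing = max(EF_Excavation=8, EF_Foundation=7) = 8; EF_Roofing = 8+7 = 15
ES_Electrical rough-in = 5; EF_Electrical rough-in = 5+12 = 17
ES_Plumbing rough-in = 15; EF_Plumbing rough-in = 15+3 = 18
ES_HVAC install = max(EF_Framing=5, EF_Plumbing rough-in=18) = 18; EF_HVAC install = 18+6 = 24
ES_Insulation = max(EF_Demolition=15, EF_Electrical rough-in=17, EF_HVAC install=24) = 24; EF_Insulation = 24+8 = 32
Expected project duration μ = 32 days. Critical path: Excavation → Roofing → Plumbing rough-in → HVAC install → Insulation.

Variance along critical path = 1.000 + 1.000 + 0.444 + 1.000 + 0.111 = 3.556; σ = √3.556 = 1.886 days.
Z = (34 − 32) / 1.886 = 1.061
P(T ≤ 34) = Φ(1.061) ≈ 0.856

0.856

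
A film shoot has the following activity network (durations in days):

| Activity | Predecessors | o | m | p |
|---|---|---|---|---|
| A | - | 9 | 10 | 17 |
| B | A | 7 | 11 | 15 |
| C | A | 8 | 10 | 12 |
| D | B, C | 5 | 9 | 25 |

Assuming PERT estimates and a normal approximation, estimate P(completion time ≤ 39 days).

te_A = (9 + 4·10 + 17)/6 = 66/6 = 11; σ²_A = ((17−9)/6)² = 1.778
te_B = (7 + 4·11 + 15)/6 = 66/6 = 11; σ²_B = ((15−7)/6)² = 1.778
te_C = (8 + 4·10 + 12)/6 = 60/6 = 10; σ²_C = ((12−8)/6)² = 0.444
te_D = (5 + 4·9 + 25)/6 = 66/6 = 11; σ²_D = ((25−5)/6)² = 11.111

Forward pass:
ES_A = 0; EF_A = 11
ES_B = 11; EF_B = 11+11 = 22
ES_C = 11; EF_C = 11+10 = 21
ES_D = max(EF_B=22, EF_C=21) = 22; EF_D = 22+11 = 33
Expected project duration μ = 33 days. Critical path: A → B → D.

Variance along critical path = 1.778 + 1.778 + 11.111 = 14.667; σ = √14.667 = 3.830 days.
Z = (39 − 33) / 3.830 = 1.567
P(T ≤ 39) = Φ(1.567) ≈ 0.941

0.941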